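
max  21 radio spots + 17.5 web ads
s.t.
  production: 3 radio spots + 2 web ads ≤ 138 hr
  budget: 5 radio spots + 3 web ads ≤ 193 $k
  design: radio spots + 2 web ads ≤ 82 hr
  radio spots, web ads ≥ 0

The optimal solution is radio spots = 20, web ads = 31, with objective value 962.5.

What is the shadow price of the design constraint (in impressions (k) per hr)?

Check each constraint at x*: production 122/138 (slack 16); budget 193/193 (tight); design 82/82 (tight).
Slack constraints have shadow price 0 (complementary slackness).
From A_Bᵀ y = c: 5·y_budget + 1·y_design = 21; 3·y_budget + 2·y_design = 17.5.
This yields shadow prices y_budget = 3.5, y_design = 3.5.
Shadow price of design = 3.5.

3.5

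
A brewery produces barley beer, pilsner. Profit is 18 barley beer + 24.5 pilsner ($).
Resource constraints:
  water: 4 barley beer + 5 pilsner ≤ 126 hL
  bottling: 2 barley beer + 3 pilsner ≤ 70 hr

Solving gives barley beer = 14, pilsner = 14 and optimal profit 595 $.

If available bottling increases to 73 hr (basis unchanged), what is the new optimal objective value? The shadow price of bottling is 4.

Δb = 3, so new z* = 595 + (4)·(3) = 595 + 12 = 607.

607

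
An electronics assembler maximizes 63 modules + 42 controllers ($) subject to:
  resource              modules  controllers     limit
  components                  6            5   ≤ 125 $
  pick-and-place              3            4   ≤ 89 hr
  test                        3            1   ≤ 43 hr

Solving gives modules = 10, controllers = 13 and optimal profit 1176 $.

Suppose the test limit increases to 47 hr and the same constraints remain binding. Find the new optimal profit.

1204

At the optimum: components uses 125 of 125 (binding); pick-and-place uses 82 of 89 (slack = 7); test uses 43 of 43 (binding).
Slack constraints have shadow price 0 (complementary slackness).
From A_Bᵀ y = c: 6·y_components + 3·y_test = 63; 5·y_components + 1·y_test = 42.
Solving: y_components = 7, y_test = 7.
Δz = y_test·Δb = 7 × (4) = 28, so new z* = 1176 + 28 = 1204.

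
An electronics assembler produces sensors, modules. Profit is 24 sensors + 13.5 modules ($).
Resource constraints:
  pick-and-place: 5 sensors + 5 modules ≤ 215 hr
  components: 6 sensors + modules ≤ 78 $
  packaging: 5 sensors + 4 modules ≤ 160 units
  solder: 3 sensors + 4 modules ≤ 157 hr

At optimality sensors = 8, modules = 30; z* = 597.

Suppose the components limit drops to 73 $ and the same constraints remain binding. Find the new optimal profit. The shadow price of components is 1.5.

589.5

Δb = -5, so new z* = 597 + (1.5)·(-5) = 597 − 7.5 = 589.5.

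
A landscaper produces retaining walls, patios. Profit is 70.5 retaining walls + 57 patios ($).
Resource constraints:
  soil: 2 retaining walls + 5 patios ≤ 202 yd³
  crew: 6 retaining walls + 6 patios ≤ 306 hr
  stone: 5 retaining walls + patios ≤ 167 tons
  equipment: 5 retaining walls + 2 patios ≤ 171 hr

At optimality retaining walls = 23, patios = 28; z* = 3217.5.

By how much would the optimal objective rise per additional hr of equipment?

4.5

Check each constraint at x*: soil 186/202 (slack 16); crew 306/306 (tight); stone 143/167 (slack 24); equipment 171/171 (tight).
Since soil, stone are not tight, their duals are 0.
The binding rows give the dual system: 6·y_crew + 5·y_equipment = 70.5 and 6·y_crew + 2·y_equipment = 57.
Solving: y_crew = 8, y_equipment = 4.5.
Shadow price of equipment = 4.5.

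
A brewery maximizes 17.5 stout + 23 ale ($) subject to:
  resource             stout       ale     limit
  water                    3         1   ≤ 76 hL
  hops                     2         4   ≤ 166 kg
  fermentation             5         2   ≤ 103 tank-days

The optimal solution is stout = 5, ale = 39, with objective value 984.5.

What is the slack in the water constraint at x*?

water used = 3·5 + 1·39 = 54; slack = 76 − 54 = 22.

22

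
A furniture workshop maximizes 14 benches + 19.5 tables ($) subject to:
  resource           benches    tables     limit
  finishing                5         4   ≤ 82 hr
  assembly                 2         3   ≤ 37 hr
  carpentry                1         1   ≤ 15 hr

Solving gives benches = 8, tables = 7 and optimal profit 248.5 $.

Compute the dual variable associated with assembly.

5.5

At the optimum: finishing uses 68 of 82 (slack = 14); assembly uses 37 of 37 (binding); carpentry uses 15 of 15 (binding).
Slack constraints have shadow price 0 (complementary slackness).
From A_Bᵀ y = c: 2·y_assembly + 1·y_carpentry = 14; 3·y_assembly + 1·y_carpentry = 19.5.
This yields shadow prices y_assembly = 5.5, y_carpentry = 3.
Shadow price of assembly = 5.5.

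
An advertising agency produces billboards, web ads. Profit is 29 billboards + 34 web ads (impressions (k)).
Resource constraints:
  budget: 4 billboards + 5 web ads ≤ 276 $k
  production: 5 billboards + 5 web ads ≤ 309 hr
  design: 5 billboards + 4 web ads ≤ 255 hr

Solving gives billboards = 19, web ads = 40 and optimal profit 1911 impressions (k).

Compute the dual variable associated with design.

1

At the optimum: budget uses 276 of 276 (binding); production uses 295 of 309 (slack = 14); design uses 255 of 255 (binding).
By complementary slackness, y = 0 for the non-binding constraint.
Dual feasibility on the basic columns requires 4·y_budget + 5·y_design = 29, 5·y_budget + 4·y_design = 34.
Solving: y_budget = 6, y_design = 1.
Shadow price of design = 1.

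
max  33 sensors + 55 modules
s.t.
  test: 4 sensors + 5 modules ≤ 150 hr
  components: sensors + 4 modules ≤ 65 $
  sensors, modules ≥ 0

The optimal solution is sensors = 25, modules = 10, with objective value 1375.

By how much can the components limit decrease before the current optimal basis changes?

Binding constraints: test, components. The basis is B = [[4,5],[1,4]] with det 11.
Per unit decrease in components, x* moves by d = (0.4545, -0.3636).
The basis stays optimal until modules reaches 0; allowable decrease = 27.5 $.

27.5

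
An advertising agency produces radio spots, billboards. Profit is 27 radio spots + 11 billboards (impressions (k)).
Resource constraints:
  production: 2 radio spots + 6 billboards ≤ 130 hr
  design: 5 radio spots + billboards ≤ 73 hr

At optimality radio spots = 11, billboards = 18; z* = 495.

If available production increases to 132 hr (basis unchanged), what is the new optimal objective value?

At the optimum: production uses 130 of 130 (binding); design uses 73 of 73 (binding).
The binding rows give the dual system: 2·y_production + 5·y_design = 27 and 6·y_production + 1·y_design = 11.
→ y_production = 1 and y_design = 5.
Δz = y_production·Δb = 1 × (2) = 2, so new z* = 495 + 2 = 497.

497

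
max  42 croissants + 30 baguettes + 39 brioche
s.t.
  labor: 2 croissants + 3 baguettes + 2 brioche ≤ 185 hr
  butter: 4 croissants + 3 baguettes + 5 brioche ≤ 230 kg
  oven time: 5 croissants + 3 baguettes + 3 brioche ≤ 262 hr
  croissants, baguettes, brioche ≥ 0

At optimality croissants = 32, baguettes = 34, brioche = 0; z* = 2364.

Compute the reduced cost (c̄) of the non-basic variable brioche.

Binding: butter and oven time. Non-binding: labor (19 unused).
By complementary slackness, y = 0 for the non-binding constraint.
Dual feasibility on the basic columns requires 4·y_butter + 5·y_oven time = 42, 3·y_butter + 3·y_oven time = 30.
This yields shadow prices y_butter = 8, y_oven time = 2.
Reduced cost of brioche: c₃ − yᵀa₃ = 39 − (8·5 + 2·3) = 39 − 46 = -7.

-7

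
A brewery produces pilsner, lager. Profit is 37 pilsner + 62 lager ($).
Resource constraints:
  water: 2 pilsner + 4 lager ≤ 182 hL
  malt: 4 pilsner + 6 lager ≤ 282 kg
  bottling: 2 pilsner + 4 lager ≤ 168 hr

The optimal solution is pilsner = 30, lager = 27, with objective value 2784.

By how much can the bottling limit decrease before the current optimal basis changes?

27

Binding constraints: malt, bottling. The basis is B = [[4,6],[2,4]] with det 4.
Per unit decrease in bottling, x* moves by d = (1.5, -1).
The basis stays optimal until lager reaches 0; allowable decrease = 27 hr.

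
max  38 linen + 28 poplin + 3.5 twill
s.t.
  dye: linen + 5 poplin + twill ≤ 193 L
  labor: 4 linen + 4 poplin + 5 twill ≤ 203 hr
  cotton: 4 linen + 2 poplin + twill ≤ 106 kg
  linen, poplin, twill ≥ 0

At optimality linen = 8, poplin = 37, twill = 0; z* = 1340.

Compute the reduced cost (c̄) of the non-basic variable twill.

-7.5

Binding: dye and cotton. Non-binding: labor (23 unused).
Since labor is not tight, its dual is 0.
From A_Bᵀ y = c: 1·y_dye + 4·y_cotton = 38; 5·y_dye + 2·y_cotton = 28.
Solving: y_dye = 2, y_cotton = 9.
Reduced cost of twill: c₃ − yᵀa₃ = 3.5 − (2·1 + 9·1) = 3.5 − 11 = -7.5.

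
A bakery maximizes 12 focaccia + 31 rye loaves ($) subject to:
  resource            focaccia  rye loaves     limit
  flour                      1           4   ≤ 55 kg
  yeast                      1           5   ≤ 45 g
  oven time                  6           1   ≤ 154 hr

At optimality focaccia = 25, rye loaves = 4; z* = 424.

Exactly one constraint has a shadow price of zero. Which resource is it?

flour: 41/55 (slack 14)
yeast: 45/45 (binding)
oven time: 154/154 (binding)
By complementary slackness, a constraint with positive slack has shadow price 0 → flour.

flour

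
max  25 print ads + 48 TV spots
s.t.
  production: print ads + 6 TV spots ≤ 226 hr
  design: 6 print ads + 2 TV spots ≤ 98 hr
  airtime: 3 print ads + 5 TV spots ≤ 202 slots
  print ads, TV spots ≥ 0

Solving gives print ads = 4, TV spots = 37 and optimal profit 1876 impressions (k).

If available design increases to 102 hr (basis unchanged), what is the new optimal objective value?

1888

At the optimum: production uses 226 of 226 (binding); design uses 98 of 98 (binding); airtime uses 197 of 202 (slack = 5).
By complementary slackness, y = 0 for the non-binding constraint.
Dual feasibility on the basic columns requires 1·y_production + 6·y_design = 25, 6·y_production + 2·y_design = 48.
This yields shadow prices y_production = 7, y_design = 3.
Δz = y_design·Δb = 3 × (4) = 12, so new z* = 1876 + 12 = 1888.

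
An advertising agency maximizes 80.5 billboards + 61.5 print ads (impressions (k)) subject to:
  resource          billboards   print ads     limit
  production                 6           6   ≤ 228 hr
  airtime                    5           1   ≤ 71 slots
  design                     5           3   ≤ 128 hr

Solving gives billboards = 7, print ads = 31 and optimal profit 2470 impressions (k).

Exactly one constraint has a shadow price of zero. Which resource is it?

airtime

production: 228/228 (binding)
airtime: 66/71 (slack 5)
design: 128/128 (binding)
By complementary slackness, a constraint with positive slack has shadow price 0 → airtime.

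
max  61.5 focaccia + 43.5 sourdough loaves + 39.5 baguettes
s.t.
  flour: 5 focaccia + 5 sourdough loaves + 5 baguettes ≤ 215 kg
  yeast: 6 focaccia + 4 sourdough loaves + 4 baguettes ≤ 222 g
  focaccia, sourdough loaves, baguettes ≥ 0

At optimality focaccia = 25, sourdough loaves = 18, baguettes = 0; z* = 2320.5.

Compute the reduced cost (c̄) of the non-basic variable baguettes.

At the optimum: flour uses 215 of 215 (binding); yeast uses 222 of 222 (binding).
The binding rows give the dual system: 5·y_flour + 6·y_yeast = 61.5 and 5·y_flour + 4·y_yeast = 43.5.
Solving: y_flour = 1.5, y_yeast = 9.
Reduced cost of baguettes: c₃ − yᵀa₃ = 39.5 − (1.5·5 + 9·4) = 39.5 − 43.5 = -4.

-4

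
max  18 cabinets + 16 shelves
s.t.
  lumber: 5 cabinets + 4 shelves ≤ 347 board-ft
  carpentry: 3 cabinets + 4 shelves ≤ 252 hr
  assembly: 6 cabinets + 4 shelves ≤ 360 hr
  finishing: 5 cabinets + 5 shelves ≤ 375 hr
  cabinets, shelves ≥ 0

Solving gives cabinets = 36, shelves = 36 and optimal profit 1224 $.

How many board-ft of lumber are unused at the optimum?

23

lumber used = 5·36 + 4·36 = 324; slack = 347 − 324 = 23.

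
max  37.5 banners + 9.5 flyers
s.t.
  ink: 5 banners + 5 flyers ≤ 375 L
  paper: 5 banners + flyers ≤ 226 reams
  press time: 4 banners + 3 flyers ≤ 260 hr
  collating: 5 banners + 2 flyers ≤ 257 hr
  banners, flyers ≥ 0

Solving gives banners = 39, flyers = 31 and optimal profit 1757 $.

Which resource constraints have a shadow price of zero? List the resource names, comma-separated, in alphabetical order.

ink: 350/375 (slack 25)
paper: 226/226 (binding)
press time: 249/260 (slack 11)
collating: 257/257 (binding)
By complementary slackness, a constraint with positive slack has shadow price 0 → ink, press time.

ink, press time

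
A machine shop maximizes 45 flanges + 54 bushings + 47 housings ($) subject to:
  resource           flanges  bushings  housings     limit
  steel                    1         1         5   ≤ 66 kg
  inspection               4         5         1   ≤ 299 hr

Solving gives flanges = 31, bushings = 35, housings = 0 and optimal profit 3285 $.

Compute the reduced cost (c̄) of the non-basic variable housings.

-7

Check each constraint at x*: steel 66/66 (tight); inspection 299/299 (tight).
From A_Bᵀ y = c: 1·y_steel + 4·y_inspection = 45; 1·y_steel + 5·y_inspection = 54.
→ y_steel = 9 and y_inspection = 9.
Reduced cost of housings: c₃ − yᵀa₃ = 47 − (9·5 + 9·1) = 47 − 54 = -7.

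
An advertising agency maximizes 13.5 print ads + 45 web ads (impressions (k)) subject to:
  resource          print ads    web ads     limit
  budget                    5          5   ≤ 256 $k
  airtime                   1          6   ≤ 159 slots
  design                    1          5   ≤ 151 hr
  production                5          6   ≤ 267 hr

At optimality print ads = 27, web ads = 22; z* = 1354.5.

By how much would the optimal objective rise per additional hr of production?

1.5

At the optimum: budget uses 245 of 256 (slack = 11); airtime uses 159 of 159 (binding); design uses 137 of 151 (slack = 14); production uses 267 of 267 (binding).
By complementary slackness, y = 0 for the non-binding constraints.
Dual feasibility on the basic columns requires 1·y_airtime + 5·y_production = 13.5, 6·y_airtime + 6·y_production = 45.
This yields shadow prices y_airtime = 6, y_production = 1.5.
Shadow price of production = 1.5.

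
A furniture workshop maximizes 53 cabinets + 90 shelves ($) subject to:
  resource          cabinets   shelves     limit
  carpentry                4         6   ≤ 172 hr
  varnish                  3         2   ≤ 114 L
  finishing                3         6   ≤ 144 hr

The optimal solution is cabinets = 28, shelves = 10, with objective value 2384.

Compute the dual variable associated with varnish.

0

Check each constraint at x*: carpentry 172/172 (tight); varnish 104/114 (slack 10); finishing 144/144 (tight).
By complementary slackness, y = 0 for the non-binding constraint.
Dual feasibility on the basic columns requires 4·y_carpentry + 3·y_finishing = 53, 6·y_carpentry + 6·y_finishing = 90.
This yields shadow prices y_carpentry = 8, y_finishing = 7.
Shadow price of varnish = 0.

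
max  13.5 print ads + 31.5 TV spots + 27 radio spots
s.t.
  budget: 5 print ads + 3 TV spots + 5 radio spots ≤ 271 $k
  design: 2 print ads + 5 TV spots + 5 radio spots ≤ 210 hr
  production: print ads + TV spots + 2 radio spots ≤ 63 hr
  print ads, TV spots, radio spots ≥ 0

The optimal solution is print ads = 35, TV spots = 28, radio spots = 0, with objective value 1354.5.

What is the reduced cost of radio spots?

-6

Binding: design and production. Non-binding: budget (12 unused).
By complementary slackness, y = 0 for the non-binding constraint.
Dual feasibility on the basic columns requires 2·y_design + 1·y_production = 13.5, 5·y_design + 1·y_production = 31.5.
Solving: y_design = 6, y_production = 1.5.
Reduced cost of radio spots: c₃ − yᵀa₃ = 27 − (6·5 + 1.5·2) = 27 − 33 = -6.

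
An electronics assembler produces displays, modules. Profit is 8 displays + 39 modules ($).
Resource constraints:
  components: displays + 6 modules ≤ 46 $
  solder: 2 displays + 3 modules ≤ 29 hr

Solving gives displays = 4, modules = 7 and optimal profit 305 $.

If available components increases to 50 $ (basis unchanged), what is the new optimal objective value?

At the optimum: components uses 46 of 46 (binding); solder uses 29 of 29 (binding).
Dual feasibility on the basic columns requires 1·y_components + 2·y_solder = 8, 6·y_components + 3·y_solder = 39.
This yields shadow prices y_components = 6, y_solder = 1.
Δz = y_components·Δb = 6 × (4) = 24, so new z* = 305 + 24 = 329.

329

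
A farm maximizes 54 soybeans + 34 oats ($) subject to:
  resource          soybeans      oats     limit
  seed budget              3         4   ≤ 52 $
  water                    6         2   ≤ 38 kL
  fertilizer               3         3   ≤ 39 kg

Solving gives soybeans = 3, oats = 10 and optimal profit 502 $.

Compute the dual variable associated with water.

Check each constraint at x*: seed budget 49/52 (slack 3); water 38/38 (tight); fertilizer 39/39 (tight).
By complementary slackness, y = 0 for the non-binding constraint.
Dual feasibility on the basic columns requires 6·y_water + 3·y_fertilizer = 54, 2·y_water + 3·y_fertilizer = 34.
Solving: y_water = 5, y_fertilizer = 8.
Shadow price of water = 5.

5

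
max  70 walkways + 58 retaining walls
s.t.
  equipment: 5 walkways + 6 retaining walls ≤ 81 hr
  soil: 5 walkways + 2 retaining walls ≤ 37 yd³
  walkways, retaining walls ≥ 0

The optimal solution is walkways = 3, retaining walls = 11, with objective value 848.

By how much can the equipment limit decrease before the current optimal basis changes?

Binding constraints: equipment, soil. The basis is B = [[5,6],[5,2]] with det -20.
Per unit decrease in equipment, x* moves by d = (0.1, -0.25).
The basis stays optimal until retaining walls reaches 0; allowable decrease = 44 hr.

44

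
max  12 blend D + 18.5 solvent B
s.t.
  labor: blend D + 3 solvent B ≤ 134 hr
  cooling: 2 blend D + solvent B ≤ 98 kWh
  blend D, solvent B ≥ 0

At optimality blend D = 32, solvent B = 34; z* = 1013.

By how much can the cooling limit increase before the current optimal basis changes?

170

Binding constraints: labor, cooling. The basis is B = [[1,3],[2,1]] with det -5.
Per unit increase in cooling, x* moves by d = (0.6, -0.2).
The basis stays optimal until solvent B reaches 0; allowable increase = 170 kWh.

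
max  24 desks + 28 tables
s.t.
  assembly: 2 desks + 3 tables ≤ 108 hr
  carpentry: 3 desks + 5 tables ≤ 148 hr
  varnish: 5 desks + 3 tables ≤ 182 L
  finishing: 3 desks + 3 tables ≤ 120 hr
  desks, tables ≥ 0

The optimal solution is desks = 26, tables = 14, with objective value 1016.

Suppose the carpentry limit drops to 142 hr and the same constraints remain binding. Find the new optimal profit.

1004

Check each constraint at x*: assembly 94/108 (slack 14); carpentry 148/148 (tight); varnish 172/182 (slack 10); finishing 120/120 (tight).
By complementary slackness, y = 0 for the non-binding constraints.
Dual feasibility on the basic columns requires 3·y_carpentry + 3·y_finishing = 24, 5·y_carpentry + 3·y_finishing = 28.
→ y_carpentry = 2 and y_finishing = 6.
Δz = y_carpentry·Δb = 2 × (-6) = -12, so new z* = 1016 − 12 = 1004.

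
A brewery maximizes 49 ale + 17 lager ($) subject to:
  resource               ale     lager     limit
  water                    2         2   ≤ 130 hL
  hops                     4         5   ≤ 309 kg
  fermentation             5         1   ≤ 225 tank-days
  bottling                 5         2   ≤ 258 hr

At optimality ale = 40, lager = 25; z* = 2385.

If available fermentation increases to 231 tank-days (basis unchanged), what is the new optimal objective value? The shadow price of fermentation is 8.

Δb = 6, so new z* = 2385 + (8)·(6) = 2385 + 48 = 2433.

2433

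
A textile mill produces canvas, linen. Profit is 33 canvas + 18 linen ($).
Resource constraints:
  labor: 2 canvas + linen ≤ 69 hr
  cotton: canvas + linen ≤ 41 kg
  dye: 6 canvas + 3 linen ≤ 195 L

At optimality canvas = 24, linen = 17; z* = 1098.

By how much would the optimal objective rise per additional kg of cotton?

3

Check each constraint at x*: labor 65/69 (slack 4); cotton 41/41 (tight); dye 195/195 (tight).
Slack constraints have shadow price 0 (complementary slackness).
From A_Bᵀ y = c: 1·y_cotton + 6·y_dye = 33; 1·y_cotton + 3·y_dye = 18.
This yields shadow prices y_cotton = 3, y_dye = 5.
Shadow price of cotton = 3.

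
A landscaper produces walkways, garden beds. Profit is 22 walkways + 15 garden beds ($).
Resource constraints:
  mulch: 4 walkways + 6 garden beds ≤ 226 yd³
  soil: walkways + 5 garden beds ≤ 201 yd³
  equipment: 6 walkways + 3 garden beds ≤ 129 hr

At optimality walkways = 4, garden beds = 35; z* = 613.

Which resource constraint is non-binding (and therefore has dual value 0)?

soil

mulch: 226/226 (binding)
soil: 179/201 (slack 22)
equipment: 129/129 (binding)
By complementary slackness, a constraint with positive slack has shadow price 0 → soil.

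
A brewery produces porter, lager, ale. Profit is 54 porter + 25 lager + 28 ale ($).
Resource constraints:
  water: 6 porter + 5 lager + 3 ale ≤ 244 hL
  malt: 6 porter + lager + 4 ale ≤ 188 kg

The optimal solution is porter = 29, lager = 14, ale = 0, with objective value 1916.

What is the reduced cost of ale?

-4

Both water and malt are binding at x*.
Dual feasibility on the basic columns requires 6·y_water + 6·y_malt = 54, 5·y_water + 1·y_malt = 25.
Solving: y_water = 4, y_malt = 5.
Reduced cost of ale: c₃ − yᵀa₃ = 28 − (4·3 + 5·4) = 28 − 32 = -4.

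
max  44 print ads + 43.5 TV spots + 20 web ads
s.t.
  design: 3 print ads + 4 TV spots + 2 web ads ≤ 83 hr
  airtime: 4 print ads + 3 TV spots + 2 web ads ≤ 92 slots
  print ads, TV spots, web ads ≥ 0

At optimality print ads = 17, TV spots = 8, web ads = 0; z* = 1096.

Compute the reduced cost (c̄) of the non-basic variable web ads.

Check each constraint at x*: design 83/83 (tight); airtime 92/92 (tight).
Dual feasibility on the basic columns requires 3·y_design + 4·y_airtime = 44, 4·y_design + 3·y_airtime = 43.5.
This yields shadow prices y_design = 6, y_airtime = 6.5.
Reduced cost of web ads: c₃ − yᵀa₃ = 20 − (6·2 + 6.5·2) = 20 − 25 = -5.

-5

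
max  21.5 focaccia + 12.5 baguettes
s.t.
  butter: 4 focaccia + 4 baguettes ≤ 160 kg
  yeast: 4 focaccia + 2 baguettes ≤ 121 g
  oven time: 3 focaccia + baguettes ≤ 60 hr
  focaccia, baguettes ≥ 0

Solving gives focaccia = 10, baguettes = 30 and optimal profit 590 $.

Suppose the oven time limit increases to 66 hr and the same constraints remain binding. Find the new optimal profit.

Binding: butter and oven time. Non-binding: yeast (21 unused).
Slack constraints have shadow price 0 (complementary slackness).
Dual feasibility on the basic columns requires 4·y_butter + 3·y_oven time = 21.5, 4·y_butter + 1·y_oven time = 12.5.
→ y_butter = 2 and y_oven time = 4.5.
Δz = y_oven time·Δb = 4.5 × (6) = 27, so new z* = 590 + 27 = 617.

617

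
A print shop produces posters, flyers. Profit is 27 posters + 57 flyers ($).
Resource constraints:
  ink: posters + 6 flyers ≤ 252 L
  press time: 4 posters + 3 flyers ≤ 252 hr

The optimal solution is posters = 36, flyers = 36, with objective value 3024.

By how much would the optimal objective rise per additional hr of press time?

At the optimum: ink uses 252 of 252 (binding); press time uses 252 of 252 (binding).
Dual feasibility on the basic columns requires 1·y_ink + 4·y_press time = 27, 6·y_ink + 3·y_press time = 57.
→ y_ink = 7 and y_press time = 5.
Shadow price of press time = 5.

5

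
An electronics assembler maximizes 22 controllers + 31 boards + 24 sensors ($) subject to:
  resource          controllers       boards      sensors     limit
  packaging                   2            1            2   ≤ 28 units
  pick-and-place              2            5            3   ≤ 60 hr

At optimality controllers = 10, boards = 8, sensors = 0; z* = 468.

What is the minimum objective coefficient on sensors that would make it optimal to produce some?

At the optimum: packaging uses 28 of 28 (binding); pick-and-place uses 60 of 60 (binding).
Dual feasibility on the basic columns requires 2·y_packaging + 2·y_pick-and-place = 22, 1·y_packaging + 5·y_pick-and-place = 31.
Solving: y_packaging = 6, y_pick-and-place = 5.
sensors enters the basis when its profit ≥ yᵀa₃ = 6·2 + 5·3 = 27.

27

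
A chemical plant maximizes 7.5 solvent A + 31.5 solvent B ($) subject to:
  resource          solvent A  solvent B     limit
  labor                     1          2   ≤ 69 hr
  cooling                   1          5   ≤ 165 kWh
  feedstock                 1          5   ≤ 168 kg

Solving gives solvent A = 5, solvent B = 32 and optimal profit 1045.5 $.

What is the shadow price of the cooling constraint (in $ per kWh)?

Binding: labor and cooling. Non-binding: feedstock (3 unused).
Slack constraints have shadow price 0 (complementary slackness).
From A_Bᵀ y = c: 1·y_labor + 1·y_cooling = 7.5; 2·y_labor + 5·y_cooling = 31.5.
Solving: y_labor = 2, y_cooling = 5.5.
Shadow price of cooling = 5.5.

5.5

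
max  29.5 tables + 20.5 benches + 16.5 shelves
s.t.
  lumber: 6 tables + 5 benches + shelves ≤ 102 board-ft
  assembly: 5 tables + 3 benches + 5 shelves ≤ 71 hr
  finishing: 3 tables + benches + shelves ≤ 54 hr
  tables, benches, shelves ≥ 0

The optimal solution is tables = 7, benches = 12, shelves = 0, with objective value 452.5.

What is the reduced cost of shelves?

-3

Binding: lumber and assembly. Non-binding: finishing (21 unused).
By complementary slackness, y = 0 for the non-binding constraint.
The binding rows give the dual system: 6·y_lumber + 5·y_assembly = 29.5 and 5·y_lumber + 3·y_assembly = 20.5.
This yields shadow prices y_lumber = 2, y_assembly = 3.5.
Reduced cost of shelves: c₃ − yᵀa₃ = 16.5 − (2·1 + 3.5·5) = 16.5 − 19.5 = -3.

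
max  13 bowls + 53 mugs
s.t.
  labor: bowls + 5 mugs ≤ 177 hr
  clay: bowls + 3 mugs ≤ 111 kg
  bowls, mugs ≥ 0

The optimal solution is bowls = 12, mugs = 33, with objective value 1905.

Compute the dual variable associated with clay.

Both labor and clay are binding at x*.
The binding rows give the dual system: 1·y_labor + 1·y_clay = 13 and 5·y_labor + 3·y_clay = 53.
Solving: y_labor = 7, y_clay = 6.
Shadow price of clay = 6.

6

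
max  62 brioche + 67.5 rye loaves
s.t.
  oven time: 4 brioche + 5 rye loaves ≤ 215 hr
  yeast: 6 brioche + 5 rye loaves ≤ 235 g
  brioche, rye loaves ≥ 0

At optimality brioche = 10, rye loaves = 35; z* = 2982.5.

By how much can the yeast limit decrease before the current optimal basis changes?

20

Binding constraints: oven time, yeast. The basis is B = [[4,5],[6,5]] with det -10.
Per unit decrease in yeast, x* moves by d = (-0.5, 0.4).
The basis stays optimal until brioche reaches 0; allowable decrease = 20 g.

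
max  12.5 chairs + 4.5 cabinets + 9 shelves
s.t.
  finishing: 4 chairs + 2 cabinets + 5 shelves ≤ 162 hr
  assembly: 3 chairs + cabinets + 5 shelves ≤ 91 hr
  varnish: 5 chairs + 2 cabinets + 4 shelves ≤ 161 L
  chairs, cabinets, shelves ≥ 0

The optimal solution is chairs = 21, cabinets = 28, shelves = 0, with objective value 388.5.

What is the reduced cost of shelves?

Check each constraint at x*: finishing 140/162 (slack 22); assembly 91/91 (tight); varnish 161/161 (tight).
Since finishing is not tight, its dual is 0.
From A_Bᵀ y = c: 3·y_assembly + 5·y_varnish = 12.5; 1·y_assembly + 2·y_varnish = 4.5.
→ y_assembly = 2.5 and y_varnish = 1.
Reduced cost of shelves: c₃ − yᵀa₃ = 9 − (2.5·5 + 1·4) = 9 − 16.5 = -7.5.

-7.5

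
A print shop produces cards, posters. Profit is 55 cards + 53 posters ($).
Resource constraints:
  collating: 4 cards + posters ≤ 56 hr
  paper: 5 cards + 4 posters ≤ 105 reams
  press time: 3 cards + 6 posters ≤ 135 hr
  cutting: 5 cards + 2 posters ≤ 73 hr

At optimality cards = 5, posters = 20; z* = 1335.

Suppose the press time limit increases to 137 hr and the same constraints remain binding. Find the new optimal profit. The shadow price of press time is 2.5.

Δb = 2, so new z* = 1335 + (2.5)·(2) = 1335 + 5 = 1340.

1340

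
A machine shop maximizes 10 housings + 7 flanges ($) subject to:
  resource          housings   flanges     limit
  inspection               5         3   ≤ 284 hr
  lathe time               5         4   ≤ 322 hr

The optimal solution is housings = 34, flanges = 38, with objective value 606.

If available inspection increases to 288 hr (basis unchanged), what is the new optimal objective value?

610

At the optimum: inspection uses 284 of 284 (binding); lathe time uses 322 of 322 (binding).
From A_Bᵀ y = c: 5·y_inspection + 5·y_lathe time = 10; 3·y_inspection + 4·y_lathe time = 7.
This yields shadow prices y_inspection = 1, y_lathe time = 1.
Δz = y_inspection·Δb = 1 × (4) = 4, so new z* = 606 + 4 = 610.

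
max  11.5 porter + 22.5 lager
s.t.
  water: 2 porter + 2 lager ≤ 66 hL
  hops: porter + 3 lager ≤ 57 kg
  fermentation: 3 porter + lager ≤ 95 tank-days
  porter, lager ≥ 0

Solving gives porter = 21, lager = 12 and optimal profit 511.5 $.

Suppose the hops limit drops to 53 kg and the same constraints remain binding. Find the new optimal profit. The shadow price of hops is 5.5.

Δb = -4, so new z* = 511.5 + (5.5)·(-4) = 511.5 − 22 = 489.5.

489.5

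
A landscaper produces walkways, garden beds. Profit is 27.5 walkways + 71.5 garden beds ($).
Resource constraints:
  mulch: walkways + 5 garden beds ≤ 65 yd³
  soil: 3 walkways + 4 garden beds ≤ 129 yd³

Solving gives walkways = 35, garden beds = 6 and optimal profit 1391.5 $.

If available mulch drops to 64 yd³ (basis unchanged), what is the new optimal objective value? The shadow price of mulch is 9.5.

1382

Δb = -1, so new z* = 1391.5 + (9.5)·(-1) = 1391.5 − 9.5 = 1382.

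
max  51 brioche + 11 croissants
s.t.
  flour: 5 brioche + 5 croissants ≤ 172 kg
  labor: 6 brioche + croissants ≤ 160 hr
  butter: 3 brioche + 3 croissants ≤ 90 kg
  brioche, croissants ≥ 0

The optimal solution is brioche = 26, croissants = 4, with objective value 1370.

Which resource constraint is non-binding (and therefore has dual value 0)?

flour: 150/172 (slack 22)
labor: 160/160 (binding)
butter: 90/90 (binding)
By complementary slackness, a constraint with positive slack has shadow price 0 → flour.

flour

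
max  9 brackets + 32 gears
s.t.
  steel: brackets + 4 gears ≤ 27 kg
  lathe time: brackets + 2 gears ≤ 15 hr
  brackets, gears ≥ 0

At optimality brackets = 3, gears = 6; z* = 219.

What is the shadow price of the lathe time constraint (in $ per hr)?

2

Both steel and lathe time are binding at x*.
Dual feasibility on the basic columns requires 1·y_steel + 1·y_lathe time = 9, 4·y_steel + 2·y_lathe time = 32.
Solving: y_steel = 7, y_lathe time = 2.
Shadow price of lathe time = 2.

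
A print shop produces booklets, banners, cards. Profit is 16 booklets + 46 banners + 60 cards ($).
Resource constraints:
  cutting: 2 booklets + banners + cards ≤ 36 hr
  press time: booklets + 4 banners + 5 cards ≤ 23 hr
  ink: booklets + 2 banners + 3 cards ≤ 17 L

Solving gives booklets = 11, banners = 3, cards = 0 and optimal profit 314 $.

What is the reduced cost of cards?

At the optimum: cutting uses 25 of 36 (slack = 11); press time uses 23 of 23 (binding); ink uses 17 of 17 (binding).
Slack constraints have shadow price 0 (complementary slackness).
From A_Bᵀ y = c: 1·y_press time + 1·y_ink = 16; 4·y_press time + 2·y_ink = 46.
Solving: y_press time = 7, y_ink = 9.
Reduced cost of cards: c₃ − yᵀa₃ = 60 − (7·5 + 9·3) = 60 − 62 = -2.

-2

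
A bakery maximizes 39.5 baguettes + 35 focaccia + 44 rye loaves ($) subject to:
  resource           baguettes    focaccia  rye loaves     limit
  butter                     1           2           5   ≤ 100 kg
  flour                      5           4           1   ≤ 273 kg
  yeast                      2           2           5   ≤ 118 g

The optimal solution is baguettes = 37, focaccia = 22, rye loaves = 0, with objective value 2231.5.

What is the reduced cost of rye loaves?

Binding: flour and yeast. Non-binding: butter (19 unused).
Since butter is not tight, its dual is 0.
From A_Bᵀ y = c: 5·y_flour + 2·y_yeast = 39.5; 4·y_flour + 2·y_yeast = 35.
Solving: y_flour = 4.5, y_yeast = 8.5.
Reduced cost of rye loaves: c₃ − yᵀa₃ = 44 − (4.5·1 + 8.5·5) = 44 − 47 = -3.

-3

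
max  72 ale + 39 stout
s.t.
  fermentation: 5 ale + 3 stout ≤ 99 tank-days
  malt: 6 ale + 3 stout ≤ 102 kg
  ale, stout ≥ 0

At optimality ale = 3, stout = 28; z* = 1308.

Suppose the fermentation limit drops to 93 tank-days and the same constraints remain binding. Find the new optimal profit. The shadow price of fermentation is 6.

1272

Δb = -6, so new z* = 1308 + (6)·(-6) = 1308 − 36 = 1272.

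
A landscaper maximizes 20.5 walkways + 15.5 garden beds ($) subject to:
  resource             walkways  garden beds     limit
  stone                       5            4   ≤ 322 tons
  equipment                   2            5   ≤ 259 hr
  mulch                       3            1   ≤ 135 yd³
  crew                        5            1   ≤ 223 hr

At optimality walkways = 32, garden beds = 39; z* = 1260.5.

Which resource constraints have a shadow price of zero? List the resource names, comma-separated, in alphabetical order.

stone: 316/322 (slack 6)
equipment: 259/259 (binding)
mulch: 135/135 (binding)
crew: 199/223 (slack 24)
By complementary slackness, a constraint with positive slack has shadow price 0 → crew, stone.

crew, stone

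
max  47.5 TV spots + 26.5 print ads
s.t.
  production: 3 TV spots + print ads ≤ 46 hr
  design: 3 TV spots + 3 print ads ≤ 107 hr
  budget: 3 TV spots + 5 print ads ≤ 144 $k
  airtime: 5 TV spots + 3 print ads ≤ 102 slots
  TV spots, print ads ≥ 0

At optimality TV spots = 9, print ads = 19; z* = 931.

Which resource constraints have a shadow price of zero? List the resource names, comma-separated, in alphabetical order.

production: 46/46 (binding)
design: 84/107 (slack 23)
budget: 122/144 (slack 22)
airtime: 102/102 (binding)
By complementary slackness, a constraint with positive slack has shadow price 0 → budget, design.

budget, design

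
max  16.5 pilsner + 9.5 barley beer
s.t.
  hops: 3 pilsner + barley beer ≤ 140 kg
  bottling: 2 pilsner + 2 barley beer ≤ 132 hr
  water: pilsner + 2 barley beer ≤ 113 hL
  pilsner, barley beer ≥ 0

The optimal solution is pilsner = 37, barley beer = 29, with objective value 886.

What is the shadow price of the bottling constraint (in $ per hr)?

Check each constraint at x*: hops 140/140 (tight); bottling 132/132 (tight); water 95/113 (slack 18).
Since water is not tight, its dual is 0.
From A_Bᵀ y = c: 3·y_hops + 2·y_bottling = 16.5; 1·y_hops + 2·y_bottling = 9.5.
This yields shadow prices y_hops = 3.5, y_bottling = 3.
Shadow price of bottling = 3.

3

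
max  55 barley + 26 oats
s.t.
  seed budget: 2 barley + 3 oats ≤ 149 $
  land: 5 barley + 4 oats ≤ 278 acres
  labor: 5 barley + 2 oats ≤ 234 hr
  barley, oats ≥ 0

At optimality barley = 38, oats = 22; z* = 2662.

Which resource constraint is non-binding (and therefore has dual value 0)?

seed budget

seed budget: 142/149 (slack 7)
land: 278/278 (binding)
labor: 234/234 (binding)
By complementary slackness, a constraint with positive slack has shadow price 0 → seed budget.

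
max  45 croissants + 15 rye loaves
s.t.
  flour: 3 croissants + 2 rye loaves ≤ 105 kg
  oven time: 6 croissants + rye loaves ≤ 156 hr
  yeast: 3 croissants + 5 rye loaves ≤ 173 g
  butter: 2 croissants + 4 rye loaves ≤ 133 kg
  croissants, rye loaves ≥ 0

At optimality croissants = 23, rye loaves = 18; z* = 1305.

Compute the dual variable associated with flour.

5

At the optimum: flour uses 105 of 105 (binding); oven time uses 156 of 156 (binding); yeast uses 159 of 173 (slack = 14); butter uses 118 of 133 (slack = 15).
Slack constraints have shadow price 0 (complementary slackness).
From A_Bᵀ y = c: 3·y_flour + 6·y_oven time = 45; 2·y_flour + 1·y_oven time = 15.
Solving: y_flour = 5, y_oven time = 5.
Shadow price of flour = 5.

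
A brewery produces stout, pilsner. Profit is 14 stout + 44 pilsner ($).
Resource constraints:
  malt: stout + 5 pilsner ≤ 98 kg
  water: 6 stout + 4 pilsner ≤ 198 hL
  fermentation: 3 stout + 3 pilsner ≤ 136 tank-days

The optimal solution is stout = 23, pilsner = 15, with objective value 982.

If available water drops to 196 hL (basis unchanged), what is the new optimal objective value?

At the optimum: malt uses 98 of 98 (binding); water uses 198 of 198 (binding); fermentation uses 114 of 136 (slack = 22).
By complementary slackness, y = 0 for the non-binding constraint.
Dual feasibility on the basic columns requires 1·y_malt + 6·y_water = 14, 5·y_malt + 4·y_water = 44.
This yields shadow prices y_malt = 8, y_water = 1.
Δz = y_water·Δb = 1 × (-2) = -2, so new z* = 982 − 2 = 980.

980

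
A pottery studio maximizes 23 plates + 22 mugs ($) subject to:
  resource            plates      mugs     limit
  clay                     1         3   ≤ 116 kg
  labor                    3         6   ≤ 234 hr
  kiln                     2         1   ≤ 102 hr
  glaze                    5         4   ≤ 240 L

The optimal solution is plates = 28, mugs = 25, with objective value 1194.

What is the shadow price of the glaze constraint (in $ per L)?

4

Check each constraint at x*: clay 103/116 (slack 13); labor 234/234 (tight); kiln 81/102 (slack 21); glaze 240/240 (tight).
Slack constraints have shadow price 0 (complementary slackness).
The binding rows give the dual system: 3·y_labor + 5·y_glaze = 23 and 6·y_labor + 4·y_glaze = 22.
→ y_labor = 1 and y_glaze = 4.
Shadow price of glaze = 4.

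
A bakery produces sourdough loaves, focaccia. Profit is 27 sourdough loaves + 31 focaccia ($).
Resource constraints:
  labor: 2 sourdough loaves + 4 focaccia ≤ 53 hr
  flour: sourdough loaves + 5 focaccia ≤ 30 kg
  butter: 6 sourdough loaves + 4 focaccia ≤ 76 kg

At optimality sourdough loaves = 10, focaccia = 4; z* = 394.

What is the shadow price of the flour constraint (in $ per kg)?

3

At the optimum: labor uses 36 of 53 (slack = 17); flour uses 30 of 30 (binding); butter uses 76 of 76 (binding).
Since labor is not tight, its dual is 0.
From A_Bᵀ y = c: 1·y_flour + 6·y_butter = 27; 5·y_flour + 4·y_butter = 31.
→ y_flour = 3 and y_butter = 4.
Shadow price of flour = 3.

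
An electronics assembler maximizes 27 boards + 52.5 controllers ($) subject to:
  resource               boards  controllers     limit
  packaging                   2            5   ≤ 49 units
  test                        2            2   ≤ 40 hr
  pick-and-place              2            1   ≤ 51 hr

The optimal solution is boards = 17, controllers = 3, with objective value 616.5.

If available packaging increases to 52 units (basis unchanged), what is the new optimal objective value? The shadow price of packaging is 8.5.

Δb = 3, so new z* = 616.5 + (8.5)·(3) = 616.5 + 25.5 = 642.

642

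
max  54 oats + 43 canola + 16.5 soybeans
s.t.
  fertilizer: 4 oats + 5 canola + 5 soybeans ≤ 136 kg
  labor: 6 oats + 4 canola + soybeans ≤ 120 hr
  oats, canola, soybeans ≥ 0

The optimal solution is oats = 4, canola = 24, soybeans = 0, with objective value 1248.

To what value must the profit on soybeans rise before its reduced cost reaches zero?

22

Both fertilizer and labor are binding at x*.
From A_Bᵀ y = c: 4·y_fertilizer + 6·y_labor = 54; 5·y_fertilizer + 4·y_labor = 43.
This yields shadow prices y_fertilizer = 3, y_labor = 7.
soybeans enters the basis when its profit ≥ yᵀa₃ = 3·5 + 7·1 = 22.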